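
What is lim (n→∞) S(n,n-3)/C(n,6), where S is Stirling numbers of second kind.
15

Working:
The leading term of S(n,n-3) as a polynomial in n is (5)!!·C(n,6), so the ratio → (5)!! = 15.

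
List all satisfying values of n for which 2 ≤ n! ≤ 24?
2, 3, 4

Explanation: n! is strictly increasing; 2! = 2 and 4! = 24, so valid n = 2, 3, 4.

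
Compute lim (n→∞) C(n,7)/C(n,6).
∞

Explanation: C(n,7)/C(n,6) = (n-6)/7 → ∞ as n → ∞.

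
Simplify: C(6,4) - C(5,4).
10

C(6,4) - C(5,4) = C(5,3) = 10.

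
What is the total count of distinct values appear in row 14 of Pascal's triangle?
8

Solution: Row 14 has entries C(14,0)..C(14,14); by symmetry C(14,k)=C(14,14-k), giving 8 distinct values.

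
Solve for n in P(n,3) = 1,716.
13
P(n,3) = n(n−1)(n−2) is increasing in n; n(n−1)(n−2) ≈ (n−1)^3 = 1,716 gives n ≈ 13.0. Check: P(11,3) = 990, P(12,3) = 1,320, P(13,3) = 1,716 ✓. So n = 13.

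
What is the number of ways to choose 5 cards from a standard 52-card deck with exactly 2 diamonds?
712,842

Solution: 13 diamonds and 39 non-diamonds: C(13,2) × C(39,3) = 78 × 9139 = 712,842.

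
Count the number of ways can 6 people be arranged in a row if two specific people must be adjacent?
240

Explanation: Treat pair as unit: (6-1)! arrangements × 2 internal orders = 240.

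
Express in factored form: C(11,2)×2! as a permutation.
C(11,2)×2! = [11!/(2!(9)!)]×2! = 11!/(9)! = P(11,2) = 110.

Answer: P(11,2)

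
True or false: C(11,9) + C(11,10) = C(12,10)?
True

Explanation: Pascal's identity: LHS = 55 + 11 = 66; RHS = C(12,10) = 66. Both sides agree, so the statement holds.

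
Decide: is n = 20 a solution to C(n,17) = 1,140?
Yes

Explanation: C(20,17) = 20·19·18·17·16·15·14·13·12·11·10·9·8·7·6·5·4/17! = 405,483,668,029,440,000/355,687,428,096,000 = 1,140, which equals 1,140.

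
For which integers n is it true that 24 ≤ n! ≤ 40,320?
4, 5, 6, 7, 8

Reasoning: n! is strictly increasing; 4! = 24 and 8! = 40,320, so valid n = 4, 5, 6, 7, 8.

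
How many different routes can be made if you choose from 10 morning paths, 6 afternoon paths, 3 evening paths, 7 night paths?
1,260
By the multiplication principle: 10 × 6 × 3 × 7 = 1,260.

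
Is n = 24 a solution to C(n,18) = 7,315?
No

C(24,18) = 24·23·22·21·20·19·18·17·16·15·14·13·12·11·10·9·8·7/18! = 861,733,891,296,165,888,000/6,402,373,705,728,000 = 134,596, which does not equal 7,315.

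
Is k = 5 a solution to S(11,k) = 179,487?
No

Working:
S(11,5) = 5·S(10,5) + S(10,4) = 5·42,525 + 34,105 = 246,730, which does not equal 179,487.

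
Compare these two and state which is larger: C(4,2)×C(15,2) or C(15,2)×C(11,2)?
C(15,2)×C(11,2)

Reasoning: C(4,2)×C(15,2)=630, C(15,2)×C(11,2)=5,775.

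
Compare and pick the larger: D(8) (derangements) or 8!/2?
8!/2

Working:
D(8) = (8-1)·[D(7) + D(6)] = 7·[1,854 + 265] = 14,833; 8!/2 = 40,320/2 = 20,160.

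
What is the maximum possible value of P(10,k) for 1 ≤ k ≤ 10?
3,628,800

Reasoning: P(10,k) increases in k, so maximum at k = 10: 10! = 3,628,800.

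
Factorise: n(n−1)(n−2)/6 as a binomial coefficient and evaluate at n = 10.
C(n,3); C(10,3) = 120

n(n−1)(n−2)/6 = n!/(3!(n−3)!) = C(n,3). At n = 10: C(10,3) = 120.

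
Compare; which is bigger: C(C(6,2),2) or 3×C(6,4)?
C(C(6,2),2)

Solution: C(C(6,2),2)=105, 3×C(6,4)=45.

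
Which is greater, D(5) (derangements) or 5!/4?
D(5)

D(5) = (5-1)·[D(4) + D(3)] = 4·[9 + 2] = 44; 5!/4 = 120/4 = 30.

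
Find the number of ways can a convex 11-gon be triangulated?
4,862

Explanation: Using the Catalan number formula: C_n = C(2n, n) / (n+1)
C_9 = C(18, 9) / (9+1)
     = 48620 / 10
     = 4,862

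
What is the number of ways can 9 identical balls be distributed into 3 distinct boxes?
55

Reasoning: C(9+3-1, 3-1) = C(11, 2) = 55.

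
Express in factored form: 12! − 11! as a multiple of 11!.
12! − 11! = 12·11! − 11! = (12 − 1)·11! = 11 × 11! = 439,084,800.
Final answer: 11 × 11! = 439,084,800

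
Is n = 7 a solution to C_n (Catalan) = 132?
No

Explanation: C_7 = C(14,7)/(7+1) = 3,432/8 = 429, which does not equal 132.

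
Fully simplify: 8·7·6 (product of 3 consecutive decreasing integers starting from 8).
336

Reasoning: This is P(8,3) = 8!/(5)! = 336.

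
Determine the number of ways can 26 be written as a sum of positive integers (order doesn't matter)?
2,436

Reasoning: Pentagonal recurrence p(n) = p(n−1) + p(n−2) − p(n−5) − p(n−7) + …: p(26) = p(25) + p(24) − p(21) − p(19) + p(14) + p(11) − p(4) − p(0) = 1,958 + 1,575 − 792 − 490 + 135 + 56 − 5 − 1 = 2,436.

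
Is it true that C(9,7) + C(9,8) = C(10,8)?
True

Pascal's identity: LHS = 36 + 9 = 45; RHS = C(10,8) = 45. Both sides agree, so the statement holds.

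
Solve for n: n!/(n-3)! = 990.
11

Reasoning: n!/(n-3)! = n×(n-1)×(n-2), a product of 3 consecutive integers ≈ (n−1)^3. 990^(1/3) + 1 ≈ 11.0; check n = 11: 11×10×9 = 990 ✓. So n = 11.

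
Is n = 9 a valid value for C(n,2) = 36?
Yes

Solution: C(9,2) = 9·8/2! = 72/2 = 36, which equals 36.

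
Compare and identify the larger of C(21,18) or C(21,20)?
C(21,18)=1,330, C(21,20)=21.

Answer: C(21,18)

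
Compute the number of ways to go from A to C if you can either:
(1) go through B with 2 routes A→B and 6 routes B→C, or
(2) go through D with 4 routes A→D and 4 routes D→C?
28

Route via B: 2×6=12. Route via D: 4×4=16. Total: 28.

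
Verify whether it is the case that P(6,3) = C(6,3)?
False

Solution: P(6,3) = 120 but C(6,3) = 20; they differ by a factor of 3! = 6, so the statement does not hold.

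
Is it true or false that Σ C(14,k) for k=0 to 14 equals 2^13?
Binomial theorem: Σ C(14,k) = (1+1)^14 = 2^14 = 16,384; RHS 2^13 = 8,192.
Final answer: False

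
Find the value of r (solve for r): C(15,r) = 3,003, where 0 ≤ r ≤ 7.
C(15,r) is increasing for 0 ≤ r ≤ 7. Stepping up (C(15,r+1) = C(15,r)·(15−r)/(r+1)): C(15,1) = 15, C(15,2) = 105, C(15,3) = 455, C(15,4) = 1,365, C(15,5) = 3,003 ✓. So r = 5.
Final answer: 5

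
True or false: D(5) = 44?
True

Reasoning: Derangements of 5 elements: D(5) = (5-1)·[D(4) + D(3)] = 4·[9 + 2] = 44.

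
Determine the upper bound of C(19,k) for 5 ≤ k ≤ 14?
C(19,k) is maximised at the centre of the row: C(19,9) = 92,378.

Answer: 92,378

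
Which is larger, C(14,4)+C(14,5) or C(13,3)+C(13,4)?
First=3,003, Second=1,001.

Answer: C(14,4)+C(14,5)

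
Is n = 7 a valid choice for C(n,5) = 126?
No

Solution: C(7,5) = 7·6·5·4·3/5! = 2,520/120 = 21, which does not equal 126.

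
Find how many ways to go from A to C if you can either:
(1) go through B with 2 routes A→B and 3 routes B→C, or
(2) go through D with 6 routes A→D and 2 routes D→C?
18

Working:
Route via B: 2×3=6. Route via D: 6×2=12. Total: 18.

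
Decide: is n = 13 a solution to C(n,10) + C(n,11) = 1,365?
C(13,10) + C(13,11) = 286 + 78 = 364, which does not equal 1,365.
Final answer: No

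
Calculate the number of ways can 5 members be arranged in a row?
120
Arrangements of 5 distinct objects: 5! = 120.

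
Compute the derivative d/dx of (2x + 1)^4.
Chain rule: 4(2x+1)^{3} × 2 = 8(2x+1)^{3}.
Final answer: 8(2x + 1)^3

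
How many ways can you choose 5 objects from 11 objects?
462
C(11,5) = 11! / (5! × (11-5)!)
         = 11! / (5! × 6!)
         = 462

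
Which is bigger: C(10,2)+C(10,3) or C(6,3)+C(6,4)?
C(10,2)+C(10,3)

Solution: First=165, Second=35.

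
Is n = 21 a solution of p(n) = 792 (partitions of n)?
Yes

Solution: Pentagonal recurrence p(n) = p(n−1) + p(n−2) − p(n−5) − p(n−7) + …: p(21) = p(20) + p(19) − p(16) − p(14) + p(9) + p(6) = 627 + 490 − 231 − 135 + 30 + 11 = 792, which equals 792.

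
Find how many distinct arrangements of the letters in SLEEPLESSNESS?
Word has 13 letters (S=5, L=2, E=4, P=1, N=1). Arrangements: 13!/Π(k!) = 1,081,080.
Final answer: 1,081,080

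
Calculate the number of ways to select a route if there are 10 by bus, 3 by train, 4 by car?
17

Explanation: By the addition principle: 10 + 3 + 4 = 17.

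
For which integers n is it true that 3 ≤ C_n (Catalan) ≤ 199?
C_2=2; C_3=5; C_4=14; C_5=42; C_6=132; C_7=429. So valid n = 3, 4, 5, 6.
Final answer: 3, 4, 5, 6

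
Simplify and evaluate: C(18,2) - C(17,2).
17

Solution: C(18,2) - C(17,2) = C(17,1) = 17.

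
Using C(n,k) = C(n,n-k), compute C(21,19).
210

C(21,19) = C(21,2) = 210.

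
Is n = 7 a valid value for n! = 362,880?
No

Explanation: 7! = 7·6! = 7·720 = 5,040, which does not equal 362,880.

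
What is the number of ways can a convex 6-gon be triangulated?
14

Solution: Using the Catalan number formula: C_n = C(2n, n) / (n+1)
C_4 = C(8, 4) / (4+1)
     = 70 / 5
     = 14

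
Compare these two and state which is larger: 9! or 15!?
9!=362,880, 15!=1,307,674,368,000. 15! > 9!.
Final answer: 15!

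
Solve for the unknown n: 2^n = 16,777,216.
24
16,777,216 = 1,024 × 1,024 × 16 = 2^10 × 2^10 × 2^4 = 2^24, so n = 24.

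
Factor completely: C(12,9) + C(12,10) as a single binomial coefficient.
C(13,10)

Reasoning: By Pascal's identity: C(12,9) + C(12,10) = C(13,10) = 286.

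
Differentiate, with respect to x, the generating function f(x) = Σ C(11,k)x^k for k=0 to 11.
Σ k·C(11,k)x^(k-1) for k=1 to 11

Reasoning: Term-by-term differentiation gives Σ k·C(11,k)x^{k-1} for k=1 to 11.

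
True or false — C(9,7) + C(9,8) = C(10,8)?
Pascal's identity: LHS = 36 + 9 = 45; RHS = C(10,8) = 45. Both sides agree, so the statement holds.
Final answer: True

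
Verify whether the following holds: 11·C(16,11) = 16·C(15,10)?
True

Working:
Absorption identity k·C(n,k) = n·C(n-1,k-1). LHS = 11·4368 = 48,048; RHS = 16·3003 = 48,048.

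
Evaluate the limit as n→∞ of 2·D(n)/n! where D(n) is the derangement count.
D(n)/n! → 1/e, so 2·D(n)/n! → 2/e.

Answer: 2/e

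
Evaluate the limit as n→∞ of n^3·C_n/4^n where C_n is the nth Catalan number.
∞

Working:
C_n ~ 4^n/(n^(3/2)√π), so n^3·C_n/4^n ~ n^(3 − 3/2)/√π → ∞.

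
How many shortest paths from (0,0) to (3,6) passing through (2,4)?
45

Working:
To (2,4): C(6,2)=15. From there: C(3,1)=3. Total: 45.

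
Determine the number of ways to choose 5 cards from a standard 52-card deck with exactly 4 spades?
13 spades and 39 non-spades: C(13,4) × C(39,1) = 715 × 39 = 27,885.

Answer: 27,885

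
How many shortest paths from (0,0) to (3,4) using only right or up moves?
35

Explanation: Choose 3 rights from 7 moves: C(7,3) = 35.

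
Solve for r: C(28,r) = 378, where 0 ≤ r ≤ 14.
2

C(28,r) is increasing for 0 ≤ r ≤ 14. Stepping up (C(28,r+1) = C(28,r)·(28−r)/(r+1)): C(28,1) = 28, C(28,2) = 378 ✓. So r = 2.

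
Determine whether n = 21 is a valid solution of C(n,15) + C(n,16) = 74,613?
Yes

Explanation: C(21,15) + C(21,16) = 54,264 + 20,349 = 74,613, which equals 74,613.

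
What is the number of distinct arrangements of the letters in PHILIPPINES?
1,108,800

Solution: Word has 11 letters (P=3, H=1, I=3, L=1, N=1, E=1, S=1). Arrangements: 11!/Π(k!) = 1,108,800.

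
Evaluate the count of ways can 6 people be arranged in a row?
720

Working:
Arrangements of 6 distinct objects: 6! = 720.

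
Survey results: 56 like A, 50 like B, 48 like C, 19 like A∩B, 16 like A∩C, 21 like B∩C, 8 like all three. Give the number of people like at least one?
|A∪B∪C| = 56+50+48-19-16-21+8 = 106.

Answer: 106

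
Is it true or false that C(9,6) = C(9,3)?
True

Reasoning: Symmetry C(n,k) = C(n,n-k): C(9,6) = 84 and C(9,3) = 84. Both sides agree, so the statement holds.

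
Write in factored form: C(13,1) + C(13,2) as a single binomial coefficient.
C(14,2)

Explanation: By Pascal's identity: C(13,1) + C(13,2) = C(14,2) = 91.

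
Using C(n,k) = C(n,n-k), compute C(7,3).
C(7,3) = C(7,4) = 35.

Answer: 35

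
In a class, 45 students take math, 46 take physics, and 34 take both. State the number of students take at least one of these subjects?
57

Working:
|A∪B| = |A|+|B|-|A∩B| = 45+46-34 = 57.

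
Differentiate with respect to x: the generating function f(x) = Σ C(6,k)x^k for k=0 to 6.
Σ k·C(6,k)x^(k-1) for k=1 to 6

Solution: Term-by-term differentiation gives Σ k·C(6,k)x^{k-1} for k=1 to 6.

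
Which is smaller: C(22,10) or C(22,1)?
C(22,10)=646,646, C(22,1)=22.

Answer: C(22,1)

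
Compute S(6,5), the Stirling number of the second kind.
15

Using the Stirling recurrence: S(n,k) = k·S(n-1,k) + S(n-1,k-1)
S(6,5) = 5·S(5,5) + S(5,4)
         = 5·1 + 10
         = 5 + 10
         = 15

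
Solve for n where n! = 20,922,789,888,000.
16

Explanation: n! is strictly increasing. 14! = 87,178,291,200, 15! = 1,307,674,368,000, 16! = 20,922,789,888,000 ✓. So n = 16.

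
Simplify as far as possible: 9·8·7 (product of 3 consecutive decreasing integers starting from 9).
504

Reasoning: This is P(9,3) = 9!/(6)! = 504.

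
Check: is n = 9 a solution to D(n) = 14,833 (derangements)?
D(9) = (9-1)·[D(8) + D(7)] = 8·[14,833 + 1,854] = 133,496, which does not equal 14,833.

Answer: No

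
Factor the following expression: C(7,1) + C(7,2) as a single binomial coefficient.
C(8,2)

Reasoning: By Pascal's identity: C(7,1) + C(7,2) = C(8,2) = 28.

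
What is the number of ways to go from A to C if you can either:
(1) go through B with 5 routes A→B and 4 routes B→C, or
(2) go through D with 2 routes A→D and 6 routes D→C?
32
Route via B: 5×4=20. Route via D: 2×6=12. Total: 32.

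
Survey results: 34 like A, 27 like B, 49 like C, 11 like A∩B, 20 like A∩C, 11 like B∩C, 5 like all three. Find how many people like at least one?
73
|A∪B∪C| = 34+27+49-11-20-11+5 = 73.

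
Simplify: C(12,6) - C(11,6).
C(12,6) - C(11,6) = C(11,5) = 462.

Answer: 462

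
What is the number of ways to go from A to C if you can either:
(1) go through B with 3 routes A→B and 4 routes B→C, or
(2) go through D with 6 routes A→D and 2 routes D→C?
24

Route via B: 3×4=12. Route via D: 6×2=12. Total: 24.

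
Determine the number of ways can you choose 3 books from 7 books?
C(7,3) = 7! / (3! × (7-3)!)
         = 7! / (3! × 4!)
         = 35

Answer: 35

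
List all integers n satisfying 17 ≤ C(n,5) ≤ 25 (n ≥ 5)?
C(6,5)=6; C(7,5)=21; C(8,5)=56. So valid n = 7.

Answer: 7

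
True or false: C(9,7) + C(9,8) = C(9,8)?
False

Working:
Pascal's identity gives C(10,8) = 45, whereas C(9,8) = 9.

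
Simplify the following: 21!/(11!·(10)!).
352,716

Working:
This is C(21,11) = 352,716.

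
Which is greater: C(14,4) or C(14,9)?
C(14,4)=1,001, C(14,9)=2,002.
Final answer: C(14,9)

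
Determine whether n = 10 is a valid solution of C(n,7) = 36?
No

Reasoning: C(10,7) = 10·9·8·7·6·5·4/7! = 604,800/5,040 = 120, which does not equal 36.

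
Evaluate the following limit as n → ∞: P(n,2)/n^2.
1
P(n,2) = n(n-1) ≈ n^2 for large n. Limit = 1.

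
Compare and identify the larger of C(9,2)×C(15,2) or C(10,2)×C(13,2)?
C(9,2)×C(15,2)

Solution: C(9,2)×C(15,2)=3,780, C(10,2)×C(13,2)=3,510.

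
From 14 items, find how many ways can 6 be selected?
C(14,6) = 14! / (6! × (14-6)!)
         = 14! / (6! × 8!)
         = 3,003
Final answer: 3,003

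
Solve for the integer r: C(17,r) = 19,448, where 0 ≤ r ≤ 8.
7

Solution: C(17,r) is increasing for 0 ≤ r ≤ 8. Stepping up (C(17,r+1) = C(17,r)·(17−r)/(r+1)): C(17,1) = 17, C(17,2) = 136, C(17,3) = 680, C(17,4) = 2,380, C(17,5) = 6,188, C(17,6) = 12,376, C(17,7) = 19,448 ✓. So r = 7.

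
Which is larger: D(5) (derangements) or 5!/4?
D(5)

Working:
D(5) = (5-1)·[D(4) + D(3)] = 4·[9 + 2] = 44; 5!/4 = 120/4 = 30.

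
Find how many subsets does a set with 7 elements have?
128

Each element can be included or excluded: 2^7 = 128.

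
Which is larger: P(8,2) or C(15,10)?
C(15,10)

Working:
P(8,2)=56, C(15,10)=3,003.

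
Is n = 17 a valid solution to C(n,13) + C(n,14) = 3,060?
C(17,13) + C(17,14) = 2,380 + 680 = 3,060, which equals 3,060.
Final answer: Yes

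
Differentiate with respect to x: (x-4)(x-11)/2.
(2x - 15)/2

Reasoning: d/dx[(x-4)(x-11)] = (x-11) + (x-4) = 2x - 15. Dividing by 2 gives (2x - 15)/2.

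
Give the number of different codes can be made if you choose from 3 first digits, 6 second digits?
18

Solution: By the multiplication principle: 3 × 6 = 18.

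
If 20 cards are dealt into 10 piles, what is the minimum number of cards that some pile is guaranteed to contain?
2
Pigeonhole: ⌈20/10⌉ = 2.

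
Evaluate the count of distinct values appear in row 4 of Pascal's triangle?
3
Row 4 has entries C(4,0)..C(4,4); by symmetry C(4,k)=C(4,4-k), giving 3 distinct values.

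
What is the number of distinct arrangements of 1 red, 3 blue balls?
4

Multinomial: 4!/(1! × 3!) = 4.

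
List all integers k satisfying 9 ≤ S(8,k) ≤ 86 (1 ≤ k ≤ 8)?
7

Reasoning: S(8,1)=1; S(8,2)=127; S(8,3)=966; S(8,4)=1,701; S(8,5)=1,050; S(8,6)=266; S(8,7)=28; S(8,8)=1. So valid k = 7.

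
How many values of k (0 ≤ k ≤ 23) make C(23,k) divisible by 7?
12

Working:
Checking C(23,k) mod 7 for k = 0..23: divisible at k = 3, 4, 5, 6, 10, 11, 12, 13, 17, 18, 19, 20. That's 12 values.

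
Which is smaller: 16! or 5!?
16!=20,922,789,888,000, 5!=120. 16! > 5!.
Final answer: 5!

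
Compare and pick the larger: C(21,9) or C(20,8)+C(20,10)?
C(20,8)+C(20,10)

Working:
C(21,9)=293,930; C(20,8)+C(20,10)=125,970+184,756=310,726.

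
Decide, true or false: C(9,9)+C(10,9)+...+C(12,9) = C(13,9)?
False

Working:
Hockey stick identity gives Σ = C(13,10) = 286; RHS C(13,9) = 715.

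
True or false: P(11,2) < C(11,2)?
False

P(11,2) = 110 and C(11,2) = 55; P(n,r) = r! × C(n,r) so P > C whenever r ≥ 2.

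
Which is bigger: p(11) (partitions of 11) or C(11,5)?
Pentagonal recurrence p(n) = p(n−1) + p(n−2) − p(n−5) − p(n−7) + …: p(11) = p(10) + p(9) − p(6) − p(4) = 42 + 30 − 11 − 5 = 56; C(11,5) = 462.

Answer: C(11,5)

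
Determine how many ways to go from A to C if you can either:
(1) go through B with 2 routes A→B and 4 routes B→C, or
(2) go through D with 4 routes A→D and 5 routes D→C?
Route via B: 2×4=8. Route via D: 4×5=20. Total: 28.

Answer: 28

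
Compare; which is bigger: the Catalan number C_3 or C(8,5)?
C(8,5)
C_3 = C(6,3)/(3+1) = 20/4 = 5; C(8,5) = 56.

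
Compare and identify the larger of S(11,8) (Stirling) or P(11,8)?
P(11,8)

S(11,8) = 8·S(10,8) + S(10,7) = 8·750 + 5,880 = 11,880; P(11,8) = 6,652,800.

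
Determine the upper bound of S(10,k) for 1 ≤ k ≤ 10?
42,525

Working:
Row S(10,k) for k = 1..10 (via S(n,k) = k·S(n−1,k) + S(n−1,k−1)): 1, 511, 9,330, 34,105, 42,525, 22,827, 5,880, 750, 45, 1. The row is unimodal; maximum at k = 5: 42,525.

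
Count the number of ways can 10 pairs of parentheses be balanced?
16,796

Solution: Using the Catalan number formula: C_n = C(2n, n) / (n+1)
C_10 = C(20, 10) / (10+1)
     = 184756 / 11
     = 16,796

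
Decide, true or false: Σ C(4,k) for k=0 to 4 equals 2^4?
True

Solution: Binomial theorem: Σ C(4,k) = (1+1)^4 = 2^4 = 16; RHS 2^4 = 16.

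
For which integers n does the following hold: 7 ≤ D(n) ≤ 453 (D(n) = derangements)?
4, 5, 6

Reasoning: Using D(n) = (n−1)[D(n−1) + D(n−2)] with D(1)=0, D(2)=1: D(3)=2; D(4)=9; D(5)=44; D(6)=265; D(7)=1,854. So valid n = 4, 5, 6.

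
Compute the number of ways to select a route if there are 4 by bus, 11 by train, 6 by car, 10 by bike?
31

Explanation: By the addition principle: 4 + 11 + 6 + 10 = 31.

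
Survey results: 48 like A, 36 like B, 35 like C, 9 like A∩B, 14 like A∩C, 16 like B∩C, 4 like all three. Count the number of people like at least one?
84

Reasoning: |A∪B∪C| = 48+36+35-9-14-16+4 = 84.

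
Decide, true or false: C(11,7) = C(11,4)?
True

Solution: Symmetry C(n,k) = C(n,n-k): C(11,7) = 330 and C(11,4) = 330. Both sides agree, so the statement holds.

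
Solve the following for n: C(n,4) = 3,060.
18

C(n,4) = n(n−1)(n−2)(n−3)/4! is increasing in n, and n(n−1)(n−2)(n−3) = 4!·3,060 = 73,440 ≈ (n−1.5)^4 gives n ≈ 18.0. Check: C(16,4) = 1,820, C(17,4) = 2,380, C(18,4) = 3,060 ✓. So n = 18.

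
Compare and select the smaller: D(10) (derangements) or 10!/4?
10!/4

Working:
D(10) = (10-1)·[D(9) + D(8)] = 9·[133,496 + 14,833] = 1,334,961; 10!/4 = 3,628,800/4 = 907,200.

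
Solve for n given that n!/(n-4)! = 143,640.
21

n!/(n-4)! = n×(n-1)×(n-2)×(n-3), a product of 4 consecutive integers ≈ (n−1.5)^4. 143,640^(1/4) + 1.5 ≈ 21.0; check n = 21: 21×20×19×18 = 143,640 ✓. So n = 21.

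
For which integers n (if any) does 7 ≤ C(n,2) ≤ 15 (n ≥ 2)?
C(4,2)=6; C(5,2)=10; C(6,2)=15; C(7,2)=21. So valid n = 5, 6.

Answer: 5, 6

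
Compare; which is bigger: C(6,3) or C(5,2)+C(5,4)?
C(6,3)
C(6,3)=20; C(5,2)+C(5,4)=10+5=15.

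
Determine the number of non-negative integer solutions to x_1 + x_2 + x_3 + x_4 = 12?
455
C(12+4-1, 4-1) = 455.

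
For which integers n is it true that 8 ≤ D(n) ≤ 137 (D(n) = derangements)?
4, 5

Solution: Using D(n) = (n−1)[D(n−1) + D(n−2)] with D(1)=0, D(2)=1: D(3)=2; D(4)=9; D(5)=44; D(6)=265. So valid n = 4, 5.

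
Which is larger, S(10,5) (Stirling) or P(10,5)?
S(10,5)

Explanation: S(10,5) = 5·S(9,5) + S(9,4) = 5·6,951 + 7,770 = 42,525; P(10,5) = 30,240.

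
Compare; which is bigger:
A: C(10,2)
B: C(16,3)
A=C(10,2)=45, B=C(16,3)=560.
Final answer: B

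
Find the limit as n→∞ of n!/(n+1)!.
0

Explanation: n!/(n+1)! = 1/[(n+1)] → 0 as n → ∞.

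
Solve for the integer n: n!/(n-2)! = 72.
9

Explanation: n!/(n-2)! = n×(n-1), a product of 2 consecutive integers ≈ (n−0.5)^2. 72^(1/2) + 0.5 ≈ 9.0; check n = 9: 9×8 = 72 ✓. So n = 9.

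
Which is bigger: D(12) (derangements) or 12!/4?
D(12)

Working:
D(12) = (12-1)·[D(11) + D(10)] = 11·[14,684,570 + 1,334,961] = 176,214,841; 12!/4 = 479,001,600/4 = 119,750,400.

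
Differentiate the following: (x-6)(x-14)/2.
(2x - 20)/2

Explanation: d/dx[(x-6)(x-14)] = (x-14) + (x-6) = 2x - 20. Dividing by 2 gives (2x - 20)/2.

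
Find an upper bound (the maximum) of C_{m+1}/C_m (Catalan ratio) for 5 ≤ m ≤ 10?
7/2

Reasoning: C_{m+1}/C_m = 2(2m+1)/(m+2), which increases with m. Maximum at m = 10: 2·21/12 = 7/2.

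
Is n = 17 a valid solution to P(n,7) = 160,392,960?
No

Explanation: P(17,7) = 17·16·15·14·13·12·11 = 98,017,920, which does not equal 160,392,960.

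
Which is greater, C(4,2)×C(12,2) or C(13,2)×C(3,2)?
C(4,2)×C(12,2)

C(4,2)×C(12,2)=396, C(13,2)×C(3,2)=234.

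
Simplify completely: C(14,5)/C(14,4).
C(n,k+1)/C(n,k) = (n−k)/(k+1). Here (14−4)/(4+1) = 10/5 = 2.

Answer: 2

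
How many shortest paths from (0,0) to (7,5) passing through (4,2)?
300
To (4,2): C(6,4)=15. From there: C(6,3)=20. Total: 300.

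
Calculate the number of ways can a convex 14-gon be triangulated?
Using the Catalan number formula: C_n = C(2n, n) / (n+1)
C_12 = C(24, 12) / (12+1)
     = 2704156 / 13
     = 208,012

Answer: 208,012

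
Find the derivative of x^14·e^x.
(14x^13 + x^14)e^x

Explanation: Product rule: d/dx[x^14]·e^x + x^14·d/dx[e^x] = 14x^{13}e^x + x^14e^x.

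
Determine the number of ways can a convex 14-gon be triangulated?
208,012

Explanation: Using the Catalan number formula: C_n = C(2n, n) / (n+1)
C_12 = C(24, 12) / (12+1)
     = 2704156 / 13
     = 208,012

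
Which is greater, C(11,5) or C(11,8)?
C(11,5)=462, C(11,8)=165.
Final answer: C(11,5)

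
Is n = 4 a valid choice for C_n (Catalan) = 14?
Yes

Explanation: C_4 = C(8,4)/(4+1) = 70/5 = 14, which equals 14.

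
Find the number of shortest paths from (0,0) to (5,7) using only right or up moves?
792
Choose 5 rights from 12 moves: C(12,5) = 792.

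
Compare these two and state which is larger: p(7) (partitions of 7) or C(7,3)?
C(7,3)

Reasoning: Pentagonal recurrence p(n) = p(n−1) + p(n−2) − p(n−5) − p(n−7) + …: p(7) = p(6) + p(5) − p(2) − p(0) = 11 + 7 − 2 − 1 = 15; C(7,3) = 35.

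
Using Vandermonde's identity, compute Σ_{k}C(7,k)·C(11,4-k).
3,060
= C(7+11,4) = C(18,4) = 3,060.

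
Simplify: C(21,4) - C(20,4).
1,140

C(21,4) - C(20,4) = C(20,3) = 1,140.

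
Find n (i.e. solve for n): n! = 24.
4
n! is strictly increasing. 2! = 2, 3! = 6, 4! = 24 ✓. So n = 4.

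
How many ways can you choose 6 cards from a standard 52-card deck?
20,358,520

C(52,6) = 20,358,520.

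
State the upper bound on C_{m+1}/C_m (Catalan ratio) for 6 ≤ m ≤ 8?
17/5

Reasoning: C_{m+1}/C_m = 2(2m+1)/(m+2), which increases with m. Maximum at m = 8: 2·17/10 = 17/5.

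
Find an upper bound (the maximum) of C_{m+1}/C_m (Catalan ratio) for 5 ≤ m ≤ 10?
7/2

Reasoning: C_{m+1}/C_m = 2(2m+1)/(m+2), which increases with m. Maximum at m = 10: 2·21/12 = 7/2.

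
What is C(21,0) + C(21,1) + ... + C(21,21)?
2,097,152

Working:
Sum of binomial coefficients = 2^21 = 2,097,152.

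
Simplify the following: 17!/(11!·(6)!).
This is C(17,11) = 12,376.

Answer: 12,376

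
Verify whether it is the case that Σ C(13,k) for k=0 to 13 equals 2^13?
True

Reasoning: Binomial theorem: Σ C(13,k) = (1+1)^13 = 2^13 = 8,192; RHS 2^13 = 8,192.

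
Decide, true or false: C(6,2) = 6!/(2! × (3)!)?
False

Solution: The correct denominator is 2!×4!, giving C(6,2) = 15; the stated RHS is 6!/(2!×3!) = 60 ≠ 15, so the statement does not hold.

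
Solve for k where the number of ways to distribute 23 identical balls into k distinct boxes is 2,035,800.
8
Stars and bars: the count is C(23+k−1, k−1), increasing in k. k=6: C(28,5) = 98,280, k=7: C(29,6) = 475,020, k=8: C(30,7) = 2,035,800 ✓. So k = 8.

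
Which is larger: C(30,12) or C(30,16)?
C(30,16)

Solution: C(30,12)=86,493,225, C(30,16)=145,422,675.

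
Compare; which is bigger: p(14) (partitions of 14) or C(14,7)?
C(14,7)

Working:
Pentagonal recurrence p(n) = p(n−1) + p(n−2) − p(n−5) − p(n−7) + …: p(14) = p(13) + p(12) − p(9) − p(7) + p(2) = 101 + 77 − 30 − 15 + 2 = 135; C(14,7) = 3,432.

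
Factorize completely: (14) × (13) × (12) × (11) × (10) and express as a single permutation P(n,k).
P(14,5) = 14!/(9)!
Product of 5 consecutive descending integers starting at 14: P(14,5) = 14!/9! = 240,240.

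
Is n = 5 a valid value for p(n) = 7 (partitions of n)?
Yes
Pentagonal recurrence p(n) = p(n−1) + p(n−2) − p(n−5) − p(n−7) + …: p(5) = p(4) + p(3) − p(0) = 5 + 3 − 1 = 7, which equals 7.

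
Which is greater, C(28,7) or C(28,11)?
C(28,11)

C(28,7)=1,184,040, C(28,11)=21,474,180.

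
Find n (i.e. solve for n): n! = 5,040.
7
n! is strictly increasing. 5! = 120, 6! = 720, 7! = 5,040 ✓. So n = 7.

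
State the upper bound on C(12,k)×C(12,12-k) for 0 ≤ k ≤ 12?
853,776

Reasoning: C(12,k)·C(12,12-k) = C(12,k)², maximised at the centre k = 6: C(12,6)² = 853,776.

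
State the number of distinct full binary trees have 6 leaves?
42

Reasoning: Using the Catalan number formula: C_n = C(2n, n) / (n+1)
C_5 = C(10, 5) / (5+1)
     = 252 / 6
     = 42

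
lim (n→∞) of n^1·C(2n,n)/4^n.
∞

Reasoning: C(2n,n) ~ 4^n/√(πn), so n^1·C(2n,n)/4^n ~ n^(1 − 1/2)/√π → ∞.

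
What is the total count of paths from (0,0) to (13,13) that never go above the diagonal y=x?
742,900

Working:
Counted by the Catalan number C_13: C_13 = C(26,13)/(13+1) = 10,400,600/14 = 742,900.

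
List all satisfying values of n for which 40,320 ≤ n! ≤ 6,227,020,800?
n! is strictly increasing; 8! = 40,320 and 13! = 6,227,020,800, so valid n = 8, 9, 10, 11, 12, 13.
Final answer: 8, 9, 10, 11, 12, 13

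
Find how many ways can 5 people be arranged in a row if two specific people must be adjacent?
Treat pair as unit: (5-1)! arrangements × 2 internal orders = 48.

Answer: 48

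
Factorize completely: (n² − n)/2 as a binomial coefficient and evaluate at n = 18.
(n² − n)/2 = n(n−1)/2 = C(n,2). At n = 18: C(18,2) = 153.
Final answer: C(n,2); C(18,2) = 153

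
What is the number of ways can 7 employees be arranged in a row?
5,040
Arrangements of 7 distinct objects: 7! = 5,040.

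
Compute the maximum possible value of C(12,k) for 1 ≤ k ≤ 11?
C(12,k) is maximised at the centre of the row: C(12,6) = 924.

Answer: 924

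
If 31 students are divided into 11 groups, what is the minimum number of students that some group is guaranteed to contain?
3

Reasoning: Pigeonhole: ⌈31/11⌉ = 3.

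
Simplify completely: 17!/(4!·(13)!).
This is C(17,4) = 2,380.

Answer: 2,380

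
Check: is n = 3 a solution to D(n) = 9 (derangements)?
No

Explanation: D(3) = (3-1)·[D(2) + D(1)] = 2·[1 + 0] = 2, which does not equal 9.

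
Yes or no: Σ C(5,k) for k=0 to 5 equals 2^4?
Binomial theorem: Σ C(5,k) = (1+1)^5 = 2^5 = 32; RHS 2^4 = 16.
Final answer: No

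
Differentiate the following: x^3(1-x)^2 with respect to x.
Product rule: 3x^{2}(1-x)^{2} + x^3·(-2)(1-x)^{1}.

Answer: 3x^2(1-x)^2 - 2x^3(1-x)^1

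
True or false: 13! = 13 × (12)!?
True

Reasoning: By definition n! = n × (n-1)!, so 13! = 13 × 12!.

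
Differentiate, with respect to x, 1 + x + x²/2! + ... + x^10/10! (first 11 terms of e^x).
1 + x + x²/2! + ... + x^9/9!

Explanation: Differentiating term by term gives the first 10 terms of e^x.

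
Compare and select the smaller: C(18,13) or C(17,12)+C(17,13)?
Equal
By Pascal's identity: C(18,13) = C(17,12)+C(17,13) = 8,568. Equal.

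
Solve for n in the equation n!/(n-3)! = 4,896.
18
n!/(n-3)! = n×(n-1)×(n-2), a product of 3 consecutive integers ≈ (n−1)^3. 4,896^(1/3) + 1 ≈ 18.0; check n = 18: 18×17×16 = 4,896 ✓. So n = 18.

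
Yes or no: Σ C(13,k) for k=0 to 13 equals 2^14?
No

Working:
Binomial theorem: Σ C(13,k) = (1+1)^13 = 2^13 = 8,192; RHS 2^14 = 16,384.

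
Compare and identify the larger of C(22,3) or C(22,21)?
C(22,3)

Solution: C(22,3)=1,540, C(22,21)=22.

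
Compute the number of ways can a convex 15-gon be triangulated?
742,900

Reasoning: Using the Catalan number formula: C_n = C(2n, n) / (n+1)
C_13 = C(26, 13) / (13+1)
     = 10400600 / 14
     = 742,900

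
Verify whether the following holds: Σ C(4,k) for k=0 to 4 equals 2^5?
False

Explanation: Binomial theorem: Σ C(4,k) = (1+1)^4 = 2^4 = 16; RHS 2^5 = 32.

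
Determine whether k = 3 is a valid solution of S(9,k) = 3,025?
Yes

S(9,3) = 3·S(8,3) + S(8,2) = 3·966 + 127 = 3,025, which equals 3,025.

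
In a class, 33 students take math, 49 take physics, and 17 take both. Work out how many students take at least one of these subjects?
65

|A∪B| = |A|+|B|-|A∩B| = 33+49-17 = 65.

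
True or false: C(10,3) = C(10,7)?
True

Reasoning: C(10,3) = C(10,10-3) by the symmetry property; both equal 120.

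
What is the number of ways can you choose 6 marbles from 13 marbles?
1,716
C(13,6) = 13! / (6! × (13-6)!)
         = 13! / (6! × 7!)
         = 1,716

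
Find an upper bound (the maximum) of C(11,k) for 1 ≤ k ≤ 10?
462

C(11,k) is maximised at the centre of the row: C(11,5) = 462.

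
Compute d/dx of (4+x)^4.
4(4+x)^3

Solution: Using the power rule: d/dx (4+x)^4 = 4(4+x)^{3}.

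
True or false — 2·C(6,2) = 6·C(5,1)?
True

Solution: Absorption identity k·C(n,k) = n·C(n-1,k-1). LHS = 2·15 = 30; RHS = 6·5 = 30.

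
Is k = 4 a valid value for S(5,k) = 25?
No

S(5,4) = 4·S(4,4) + S(4,3) = 4·1 + 6 = 10, which does not equal 25.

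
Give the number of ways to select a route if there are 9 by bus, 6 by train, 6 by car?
21

Solution: By the addition principle: 9 + 6 + 6 = 21.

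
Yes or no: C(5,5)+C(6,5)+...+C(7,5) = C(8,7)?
No

Working:
Hockey stick identity gives Σ = C(8,6) = 28; RHS C(8,7) = 8.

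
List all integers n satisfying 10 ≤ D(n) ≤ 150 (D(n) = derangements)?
5

Solution: Using D(n) = (n−1)[D(n−1) + D(n−2)] with D(1)=0, D(2)=1: D(4)=9; D(5)=44; D(6)=265. So valid n = 5.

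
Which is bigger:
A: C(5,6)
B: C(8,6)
B

Working:
A=C(5,6)=0, B=C(8,6)=28.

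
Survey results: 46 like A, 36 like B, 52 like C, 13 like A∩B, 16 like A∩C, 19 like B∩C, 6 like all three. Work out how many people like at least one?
92

|A∪B∪C| = 46+36+52-13-16-19+6 = 92.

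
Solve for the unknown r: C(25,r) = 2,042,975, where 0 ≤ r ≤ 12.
C(25,r) is increasing for 0 ≤ r ≤ 12. Stepping up (C(25,r+1) = C(25,r)·(25−r)/(r+1)): C(25,1) = 25, C(25,2) = 300, C(25,3) = 2,300, C(25,4) = 12,650, C(25,5) = 53,130, C(25,6) = 177,100, C(25,7) = 480,700, C(25,8) = 1,081,575, C(25,9) = 2,042,975 ✓. So r = 9.

Answer: 9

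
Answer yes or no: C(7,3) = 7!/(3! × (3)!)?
No

Reasoning: The correct denominator is 3!×4!, giving C(7,3) = 35; the stated RHS is 7!/(3!×3!) = 140 ≠ 35, so the statement does not hold.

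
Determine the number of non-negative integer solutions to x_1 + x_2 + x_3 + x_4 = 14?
C(14+4-1, 4-1) = 680.
Final answer: 680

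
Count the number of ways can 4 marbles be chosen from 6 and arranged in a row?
360

Reasoning: P(6,4) = 6!/(6-4)! = 360.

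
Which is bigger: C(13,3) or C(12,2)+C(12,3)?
Equal

By Pascal's identity: C(13,3) = C(12,2)+C(12,3) = 286. Equal.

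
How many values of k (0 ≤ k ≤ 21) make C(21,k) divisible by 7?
Checking C(21,k) mod 7 for k = 0..21: divisible at k = 1, 2, 3, 4, 5, 6, 8, 9, 10, 11, 12, 13, 15, 16, 17, 18, 19, 20. That's 18 values.
Final answer: 18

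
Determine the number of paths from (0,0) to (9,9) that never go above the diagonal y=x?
Counted by the Catalan number C_9: C_9 = C(18,9)/(9+1) = 48,620/10 = 4,862.

Answer: 4,862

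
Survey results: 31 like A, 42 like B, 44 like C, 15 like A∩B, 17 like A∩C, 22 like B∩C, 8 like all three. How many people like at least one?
71

Explanation: |A∪B∪C| = 31+42+44-15-17-22+8 = 71.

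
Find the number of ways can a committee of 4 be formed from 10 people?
210

Solution: C(10,4) = 10! / (4! × (10-4)!)
         = 10! / (4! × 6!)
         = 210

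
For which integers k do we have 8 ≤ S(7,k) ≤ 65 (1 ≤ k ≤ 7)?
2, 6

Explanation: S(7,1)=1; S(7,2)=63; S(7,3)=301; S(7,4)=350; S(7,5)=140; S(7,6)=21; S(7,7)=1. So valid k = 2, 6.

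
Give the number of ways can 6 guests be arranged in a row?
720

Explanation: Arrangements of 6 distinct objects: 6! = 720.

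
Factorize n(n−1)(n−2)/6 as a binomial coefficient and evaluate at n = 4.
n(n−1)(n−2)/6 = n!/(3!(n−3)!) = C(n,3). At n = 4: C(4,3) = 4.
Final answer: C(n,3); C(4,3) = 4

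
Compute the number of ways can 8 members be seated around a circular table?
5,040
Circular arrangements: (8-1)! = 5,040.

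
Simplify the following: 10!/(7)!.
720

Explanation: This equals 10×9×8 = 720.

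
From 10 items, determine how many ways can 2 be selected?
45

Explanation: C(10,2) = 10! / (2! × (10-2)!)
         = 10! / (2! × 8!)
         = 45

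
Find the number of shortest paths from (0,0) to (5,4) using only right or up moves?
126

Working:
Choose 5 rights from 9 moves: C(9,5) = 126.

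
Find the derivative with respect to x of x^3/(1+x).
Quotient rule: [3x^{2}(1+x) - x^3]/(1+x)².
Final answer: (3x^2(1+x) - x^3)/(1+x)²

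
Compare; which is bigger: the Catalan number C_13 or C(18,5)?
C_13

Reasoning: C_13 = C(26,13)/(13+1) = 10,400,600/14 = 742,900; C(18,5) = 8,568.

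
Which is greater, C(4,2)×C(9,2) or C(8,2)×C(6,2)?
C(8,2)×C(6,2)

Explanation: C(4,2)×C(9,2)=216, C(8,2)×C(6,2)=420.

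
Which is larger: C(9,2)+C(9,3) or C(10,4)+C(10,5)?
First=120, Second=462.

Answer: C(10,4)+C(10,5)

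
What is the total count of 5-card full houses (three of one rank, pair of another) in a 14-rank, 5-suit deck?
18,200
Triple rank: 14. Triple suits: C(5,3)=10. Pair rank: 13. Pair suits: C(5,2)=10. Total: 18,200.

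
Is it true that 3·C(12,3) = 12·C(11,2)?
Absorption identity k·C(n,k) = n·C(n-1,k-1). LHS = 3·220 = 660; RHS = 12·55 = 660.
Final answer: True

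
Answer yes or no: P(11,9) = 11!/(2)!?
Permutation formula P(n,k) = n!/(n-k)!: 11!/2! = 39,916,800/2 = 19,958,400 = P(11,9). The statement holds.
Final answer: Yes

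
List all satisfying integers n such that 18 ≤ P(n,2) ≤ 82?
5, 6, 7, 8, 9

Reasoning: P(4,2)=12; P(5,2)=20; P(6,2)=30; P(7,2)=42; P(8,2)=56; P(9,2)=72; P(10,2)=90. So valid n = 5, 6, 7, 8, 9.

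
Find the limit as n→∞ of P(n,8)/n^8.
1

Reasoning: P(n,8) = n(n-1)···(n-7) ≈ n^8 for large n. Limit = 1.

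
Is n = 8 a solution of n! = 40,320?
8! = 8·7! = 8·5,040 = 40,320, which equals 40,320.
Final answer: Yes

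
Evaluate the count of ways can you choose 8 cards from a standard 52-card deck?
752,538,150

Solution: C(52,8) = 752,538,150.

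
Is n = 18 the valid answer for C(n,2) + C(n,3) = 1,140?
C(18,2) + C(18,3) = 153 + 816 = 969, which does not equal 1,140.

Answer: No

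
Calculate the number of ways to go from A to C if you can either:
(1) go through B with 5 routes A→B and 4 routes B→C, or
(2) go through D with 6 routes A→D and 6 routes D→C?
56

Route via B: 5×4=20. Route via D: 6×6=36. Total: 56.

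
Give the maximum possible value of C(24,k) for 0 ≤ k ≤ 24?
2,704,156

Solution: Maximum at k = 12: C(24,12) = 2,704,156.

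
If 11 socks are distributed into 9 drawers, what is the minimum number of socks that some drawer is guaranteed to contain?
Pigeonhole: ⌈11/9⌉ = 2.
Final answer: 2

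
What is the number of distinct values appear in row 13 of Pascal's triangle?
Row 13 has entries C(13,0)..C(13,13); by symmetry C(13,k)=C(13,13-k), giving 7 distinct values.

Answer: 7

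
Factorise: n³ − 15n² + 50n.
n³ − 15n² + 50n = n(n² − 15n + 50) = n(n − 5)(n − 10).
Final answer: n(n − 5)(n − 10)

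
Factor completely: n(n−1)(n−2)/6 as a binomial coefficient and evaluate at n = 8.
n(n−1)(n−2)/6 = n!/(3!(n−3)!) = C(n,3). At n = 8: C(8,3) = 56.
Final answer: C(n,3); C(8,3) = 56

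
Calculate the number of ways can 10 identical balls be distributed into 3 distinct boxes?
66

C(10+3-1, 3-1) = C(12, 2) = 66.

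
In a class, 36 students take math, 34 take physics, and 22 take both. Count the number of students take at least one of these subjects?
48

Reasoning: |A∪B| = |A|+|B|-|A∩B| = 36+34-22 = 48.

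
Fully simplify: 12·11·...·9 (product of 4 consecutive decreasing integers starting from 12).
11,880
This is P(12,4) = 12!/(8)! = 11,880.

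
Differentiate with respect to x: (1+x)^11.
Using the power rule: d/dx (1+x)^11 = 11(1+x)^{10}.

Answer: 11(1+x)^10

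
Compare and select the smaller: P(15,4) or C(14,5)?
C(14,5)
P(15,4)=32,760, C(14,5)=2,002.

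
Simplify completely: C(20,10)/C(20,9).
11/10

Working:
C(n,k+1)/C(n,k) = (n−k)/(k+1). Here (20−9)/(9+1) = 11/10 = 11/10.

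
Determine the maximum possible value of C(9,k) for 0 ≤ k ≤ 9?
126
Maximum at k = 4 or k = 5: C(9,4) = 126.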